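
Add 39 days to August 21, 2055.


Start: August 21, 2055
Add 39 days
August 21 → September 1: 31 - 21 + 1 = 11 days (39 - 11 = 28 left)
September 1 + 28 = September 29, 2055

September 29, 2055


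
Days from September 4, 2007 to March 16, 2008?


From September 4, 2007 to March 16, 2008
Rest of September 2007: 30 - 4 = 26
Full months: October 31, November 30, December 31, January 31, February 2008 29
Days into March 2008: 16
Total = 26 + 31 + 30 + 31 + 31 + 29 + 16 = 194 days

194 days


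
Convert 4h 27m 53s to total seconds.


Hours: 4 × 3600 = 14400
Minutes: 27 × 60 = 1620
Seconds: 53
Total = 14400 + 1620 + 53 = 16073

16073 seconds


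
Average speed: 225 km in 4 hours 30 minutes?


50.0 km/h

Distance: 225 km
Time: 4h 30m = 270 min = 270/60 = 9/2 hours
Speed = 225 ÷ (9/2) = 225 × 2 / 9 = 450/9 = 50.0 km/h


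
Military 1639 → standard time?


Hour: 16
16 - 12 = 4 → PM

4:39 PM


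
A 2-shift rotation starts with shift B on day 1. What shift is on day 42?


Shifts: A, B
Start: B (index 1)
Day 42: (1 + 42 - 1) mod 2
= 42 mod 2
= 0
Index 0 → shift A

Shift A


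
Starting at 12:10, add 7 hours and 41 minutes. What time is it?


Start: 730 minutes from midnight
Add: 461 minutes
Total: 1191 minutes
Hours: 1191 ÷ 60 = 19 remainder 51

19:51


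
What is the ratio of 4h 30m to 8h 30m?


9:17 (0.53)

Duration 1: 270 minutes
Duration 2: 510 minutes
Ratio = 270:510
GCD = 30
Simplified = 9:17
As a decimal: 9/17 ≈ 0.53


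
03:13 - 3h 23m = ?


Start: 193 minutes from midnight
Subtract: 203 minutes
Remaining: 193 - 203 = -10
Negative → add 24×60 = 1430
Hours: 23, Minutes: 50

23:50


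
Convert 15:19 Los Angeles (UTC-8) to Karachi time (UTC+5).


Time difference = UTC+5 - UTC-8 = +13 hours
New hour = (15 + 13) mod 24
= 28 mod 24 = 4
Minutes unchanged → 04:19; 28 ≥ 24 → next day

04:19 (next day)


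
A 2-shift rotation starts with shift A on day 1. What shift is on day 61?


Shifts: A, B
Start: A (index 0)
Day 61: (0 + 61 - 1) mod 2
= 60 mod 2
= 0
Index 0 → shift A

Shift A


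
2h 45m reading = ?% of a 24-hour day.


Time: 165 minutes
Day: 1440 minutes
Percentage = (165/1440) × 100 ≈ 11.5%

11.5%


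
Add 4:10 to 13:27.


Start: 807 minutes from midnight
Add: 250 minutes
Total: 1057 minutes
Hours: 1057 ÷ 60 = 17 remainder 37

17:37


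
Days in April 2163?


30 days

Month: April (month 4)
April has 30 days


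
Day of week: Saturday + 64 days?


Sunday

Start: Saturday (index 5)
(5 + 64) mod 7
= 69 mod 7
= 6
Index 6 → Sunday


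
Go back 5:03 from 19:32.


Start: 1172 minutes from midnight
Subtract: 303 minutes
Remaining: 1172 - 303 = 869
Hours: 14, Minutes: 29

14:29


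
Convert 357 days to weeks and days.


Weeks: 357 ÷ 7 = 51 remainder 0

51 weeks 0 days


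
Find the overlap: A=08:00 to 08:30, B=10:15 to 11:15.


Meeting A: 480-510 (in minutes from midnight)
Meeting B: 615-675
Overlap start = max(480, 615) = 615
Overlap end = min(510, 675) = 510
Overlap = max(0, 510 - 615) = 0 min

0 minutes


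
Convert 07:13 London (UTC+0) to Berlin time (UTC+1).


Time difference = UTC+1 - UTC+0 = +1 hours
New hour = (7 + 1) mod 24
= 8 mod 24 = 8
Minutes unchanged → 08:13

08:13


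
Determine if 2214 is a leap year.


Rules: divisible by 4 AND (not by 100 OR by 400)
2214 ÷ 4 = 553 remainder 2 → not divisible by 4
Not divisible by 4 → not a leap year

No


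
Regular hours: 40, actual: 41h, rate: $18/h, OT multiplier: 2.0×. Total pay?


$756.00

Regular: 40h × $18 = $720.00
Overtime: 41 - 40 = 1h
OT pay: 1h × $18 × 2.0 = $36.00
Total = $720.00 + $36.00 = $756.00


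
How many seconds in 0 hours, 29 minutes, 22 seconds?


1762 seconds

Hours: 0 × 3600 = 0
Minutes: 29 × 60 = 1740
Seconds: 22
Total = 0 + 1740 + 22 = 1762


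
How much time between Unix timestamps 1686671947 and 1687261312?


Difference = 1687261312 - 1686671947 = 589365 seconds
In hours: 589365 / 3600 ≈ 163.7
In days: 589365 / 86400 ≈ 6.82

589365 seconds (163.7 hours / 6.82 days)


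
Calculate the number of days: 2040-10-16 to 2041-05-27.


From October 16, 2040 to May 27, 2041
Rest of October 2040: 31 - 16 = 15
Full months: November 30, December 31, January 31, February 2041 28, March 31, April 30
Days into May 2041: 27
Total = 15 + 30 + 31 + 31 + 28 + 31 + 30 + 27 = 223 days

223 days


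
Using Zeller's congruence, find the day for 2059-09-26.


Zeller's congruence:
q=26, m=9, k=59, j=20
h = (26 + ⌊13×10/5⌋ + 59 + ⌊59/4⌋ + ⌊20/4⌋ - 2×20) mod 7
= (26 + 26 + 59 + 14 + 5 - 40) mod 7
= 90 mod 7 = 6
h=6 → Friday

Friday


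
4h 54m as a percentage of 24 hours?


Total minutes: 4×60 + 54 = 294
Day = 24×60 = 1440 minutes
Fraction = 294/1440 ≈ 0.2042
As a percentage: 294/1440 × 100 ≈ 20.42%

0.2042 (20.42%)


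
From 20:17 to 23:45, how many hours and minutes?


End time in minutes: 23×60 + 45 = 1425
Start time in minutes: 20×60 + 17 = 1217
Difference = 1425 - 1217 = 208 minutes
= 3 hours 28 minutes

3h 28m


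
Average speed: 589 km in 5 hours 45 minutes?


Distance: 589 km
Time: 5h 45m = 345 min = 345/60 = 23/4 hours
Speed = 589 ÷ (23/4) = 589 × 4 / 23 = 2356/23 ≈ 102.4 km/h

102.4 km/h


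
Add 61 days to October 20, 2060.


December 20, 2060

Start: October 20, 2060
Add 61 days
October 20 → November 1: 31 - 20 + 1 = 12 days (61 - 12 = 49 left)
November 1 → December 1: 30 - 1 + 1 = 30 days (49 - 30 = 19 left)
December 1 + 19 = December 20, 2060


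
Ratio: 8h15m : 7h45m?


33:31 (1.06)

Duration 1: 495 minutes
Duration 2: 465 minutes
Ratio = 495:465
GCD = 15
Simplified = 33:31
As a decimal: 33/31 ≈ 1.06


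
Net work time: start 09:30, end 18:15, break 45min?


8h 0m (480 minutes)

Total time = (18×60+15) - (9×60+30)
= 1095 - 570 = 525 min
Minus break: 525 - 45 = 480 min
= 8h 0m


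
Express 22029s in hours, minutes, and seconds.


6h 7m 9s

Hours: 22029 ÷ 3600 = 6 remainder 429
Minutes: 429 ÷ 60 = 7 remainder 9
Seconds: 9


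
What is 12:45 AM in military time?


00:45

Input: 12:45 AM
12 AM → 00 (midnight)


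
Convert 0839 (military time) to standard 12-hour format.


8:39 AM

Hour: 8
8 < 12 → AM


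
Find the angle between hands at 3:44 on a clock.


Hour hand = 3×30 + 44×0.5 = 112.0°
Minute hand = 44×6 = 264°
Difference = |112.0 - 264| = 152.0°

152.0°


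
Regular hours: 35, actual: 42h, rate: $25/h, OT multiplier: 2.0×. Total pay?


Regular: 35h × $25 = $875.00
Overtime: 42 - 35 = 7h
OT pay: 7h × $25 × 2.0 = $350.00
Total = $875.00 + $350.00 = $1225.00

$1225.00


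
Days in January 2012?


Month: January (month 1)
January has 31 days

31 days


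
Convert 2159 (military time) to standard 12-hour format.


9:59 PM

Hour: 21
21 - 12 = 9 → PM


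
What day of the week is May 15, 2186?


Zeller's congruence:
q=15, m=5, k=86, j=21
h = (15 + ⌊13×6/5⌋ + 86 + ⌊86/4⌋ + ⌊21/4⌋ - 2×21) mod 7
= (15 + 15 + 86 + 21 + 5 - 42) mod 7
= 100 mod 7 = 2
h=2 → Monday

Monday


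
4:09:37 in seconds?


14977 seconds

Hours: 4 × 3600 = 14400
Minutes: 9 × 60 = 540
Seconds: 37
Total = 14400 + 540 + 37 = 14977


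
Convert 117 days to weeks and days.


Weeks: 117 ÷ 7 = 16 remainder 5

16 weeks 5 days


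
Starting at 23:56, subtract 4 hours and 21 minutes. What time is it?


19:35

Start: 1436 minutes from midnight
Subtract: 261 minutes
Remaining: 1436 - 261 = 1175
Hours: 19, Minutes: 35


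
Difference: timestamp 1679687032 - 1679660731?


26301 seconds (7.3 hours / 0.30 days)

Difference = 1679687032 - 1679660731 = 26301 seconds
In hours: 26301 / 3600 ≈ 7.3
In days: 26301 / 86400 ≈ 0.30


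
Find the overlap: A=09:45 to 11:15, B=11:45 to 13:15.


Meeting A: 585-675 (in minutes from midnight)
Meeting B: 705-795
Overlap start = max(585, 705) = 705
Overlap end = min(675, 795) = 675
Overlap = max(0, 675 - 705) = 0 min

0 minutes


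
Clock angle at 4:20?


Hour hand = 4×30 + 20×0.5 = 130.0°
Minute hand = 20×6 = 120°
Difference = |130.0 - 120| = 10.0°

10.0°


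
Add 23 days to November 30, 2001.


Start: November 30, 2001
Add 23 days
November 30 → December 1: 30 - 30 + 1 = 1 days (23 - 1 = 22 left)
December 1 + 22 = December 23, 2001

December 23, 2001


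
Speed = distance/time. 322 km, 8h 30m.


37.9 km/h

Distance: 322 km
Time: 8h 30m = 510 min = 510/60 = 17/2 hours
Speed = 322 ÷ (17/2) = 322 × 2 / 17 = 644/17 ≈ 37.9 km/h


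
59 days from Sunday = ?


Wednesday

Start: Sunday (index 6)
(6 + 59) mod 7
= 65 mod 7
= 2
Index 2 → Wednesday


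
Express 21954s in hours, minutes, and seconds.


Hours: 21954 ÷ 3600 = 6 remainder 354
Minutes: 354 ÷ 60 = 5 remainder 54
Seconds: 54

6h 5m 54s


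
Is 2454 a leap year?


Rules: divisible by 4 AND (not by 100 OR by 400)
2454 ÷ 4 = 613 remainder 2 → not divisible by 4
Not divisible by 4 → not a leap year

No


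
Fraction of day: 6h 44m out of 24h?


0.2806 (28.06%)

Total minutes: 6×60 + 44 = 404
Day = 24×60 = 1440 minutes
Fraction = 404/1440 ≈ 0.2806
As a percentage: 404/1440 × 100 ≈ 28.06%


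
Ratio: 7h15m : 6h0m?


29:24 (1.21)

Duration 1: 435 minutes
Duration 2: 360 minutes
Ratio = 435:360
GCD = 15
Simplified = 29:24
As a decimal: 29/24 ≈ 1.21


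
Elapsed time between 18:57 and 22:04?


End time in minutes: 22×60 + 4 = 1324
Start time in minutes: 18×60 + 57 = 1137
Difference = 1324 - 1137 = 187 minutes
= 3 hours 7 minutes

3h 7m


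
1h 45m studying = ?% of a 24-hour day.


7.3%

Time: 105 minutes
Day: 1440 minutes
Percentage = (105/1440) × 100 ≈ 7.3%


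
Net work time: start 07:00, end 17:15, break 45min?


Total time = (17×60+15) - (7×60+0)
= 1035 - 420 = 615 min
Minus break: 615 - 45 = 570 min
= 9h 30m

9h 30m (570 minutes)


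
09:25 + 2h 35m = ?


12:00

Start: 565 minutes from midnight
Add: 155 minutes
Total: 720 minutes
Hours: 720 ÷ 60 = 12 remainder 0


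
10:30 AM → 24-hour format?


10:30

Input: 10:30 AM
AM hour stays: 10


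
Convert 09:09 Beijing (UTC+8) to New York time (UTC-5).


Time difference = UTC-5 - UTC+8 = -13 hours
New hour = (9 -13) mod 24
= -4 mod 24 = 20
Minutes unchanged → 20:09; -4 < 0 → previous day

20:09 (previous day)


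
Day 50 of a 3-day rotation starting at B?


Shift C

Shifts: A, B, C
Start: B (index 1)
Day 50: (1 + 50 - 1) mod 3
= 50 mod 3
= 2
Index 2 → shift C


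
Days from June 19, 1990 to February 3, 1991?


229 days

From June 19, 1990 to February 3, 1991
Rest of June 1990: 30 - 19 = 11
Full months: July 31, August 31, September 30, October 31, November 30, December 31, January 31
Days into February 1991: 3
Total = 11 + 31 + 31 + 30 + 31 + 30 + 31 + 31 + 3 = 229 days


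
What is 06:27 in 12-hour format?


6:27 AM

Hour: 6
6 < 12 → AM


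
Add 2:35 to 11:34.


14:09

Start: 694 minutes from midnight
Add: 155 minutes
Total: 849 minutes
Hours: 849 ÷ 60 = 14 remainder 9


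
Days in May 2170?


31 days

Month: May (month 5)
May has 31 days


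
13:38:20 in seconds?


49100 seconds

Hours: 13 × 3600 = 46800
Minutes: 38 × 60 = 2280
Seconds: 20
Total = 46800 + 2280 + 20 = 49100


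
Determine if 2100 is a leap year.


Rules: divisible by 4 AND (not by 100 OR by 400)
2100 ÷ 4 = 525 exactly → divisible by 4
2100 ÷ 100 = 21 exactly → divisible by 100
2100 ÷ 400 = 5 remainder 100 → not divisible by 400
Divisible by 100 but not by 400 → not a leap year

No


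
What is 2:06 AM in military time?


Input: 2:06 AM
AM hour stays: 2

02:06


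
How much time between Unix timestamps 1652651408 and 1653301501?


650093 seconds (180.6 hours / 7.52 days)

Difference = 1653301501 - 1652651408 = 650093 seconds
In hours: 650093 / 3600 ≈ 180.6
In days: 650093 / 86400 ≈ 7.52


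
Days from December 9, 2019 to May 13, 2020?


156 days

From December 9, 2019 to May 13, 2020
Rest of December 2019: 31 - 9 = 22
Full months: January 31, February 2020 29, March 31, April 30
Days into May 2020: 13
Total = 22 + 31 + 29 + 31 + 30 + 13 = 156 days


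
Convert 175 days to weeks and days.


25 weeks 0 days

Weeks: 175 ÷ 7 = 25 remainder 0


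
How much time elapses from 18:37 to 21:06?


End time in minutes: 21×60 + 6 = 1266
Start time in minutes: 18×60 + 37 = 1117
Difference = 1266 - 1117 = 149 minutes
= 2 hours 29 minutes

2h 29m


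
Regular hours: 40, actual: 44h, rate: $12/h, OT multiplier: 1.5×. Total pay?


$552.00

Regular: 40h × $12 = $480.00
Overtime: 44 - 40 = 4h
OT pay: 4h × $12 × 1.5 = $72.00
Total = $480.00 + $72.00 = $552.00


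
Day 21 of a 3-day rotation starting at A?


Shift C

Shifts: A, B, C
Start: A (index 0)
Day 21: (0 + 21 - 1) mod 3
= 20 mod 3
= 2
Index 2 → shift C


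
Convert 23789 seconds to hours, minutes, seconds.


6h 36m 29s

Hours: 23789 ÷ 3600 = 6 remainder 2189
Minutes: 2189 ÷ 60 = 36 remainder 29
Seconds: 29


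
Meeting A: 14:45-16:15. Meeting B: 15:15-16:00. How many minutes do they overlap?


Meeting A: 885-975 (in minutes from midnight)
Meeting B: 915-960
Overlap start = max(885, 915) = 915
Overlap end = min(975, 960) = 960
Overlap = max(0, 960 - 915) = 45 min

45 minutes


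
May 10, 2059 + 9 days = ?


Start: May 10, 2059
Add 9 days
May 10 + 9 = May 19, 2059

May 19, 2059


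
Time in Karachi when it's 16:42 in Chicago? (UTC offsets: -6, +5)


Time difference = UTC+5 - UTC-6 = +11 hours
New hour = (16 + 11) mod 24
= 27 mod 24 = 3
Minutes unchanged → 03:42; 27 ≥ 24 → next day

03:42 (next day)


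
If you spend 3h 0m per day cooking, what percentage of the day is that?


Time: 180 minutes
Day: 1440 minutes
Percentage = (180/1440) × 100 = 12.5%

12.5%


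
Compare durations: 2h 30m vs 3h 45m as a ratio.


Duration 1: 150 minutes
Duration 2: 225 minutes
Ratio = 150:225
GCD = 75
Simplified = 2:3
As a decimal: 2/3 ≈ 0.67

2:3 (0.67)


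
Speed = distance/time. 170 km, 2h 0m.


Distance: 170 km
Time: 2 hours
Speed = 170 / 2 = 85.0 km/h

85.0 km/h


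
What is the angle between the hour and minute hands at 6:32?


Hour hand = 6×30 + 32×0.5 = 196.0°
Minute hand = 32×6 = 192°
Difference = |196.0 - 192| = 4.0°

4.0°


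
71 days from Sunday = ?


Start: Sunday (index 6)
(6 + 71) mod 7
= 77 mod 7
= 0
Index 0 → Monday

Monday


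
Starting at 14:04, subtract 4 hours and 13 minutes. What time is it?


Start: 844 minutes from midnight
Subtract: 253 minutes
Remaining: 844 - 253 = 591
Hours: 9, Minutes: 51

09:51


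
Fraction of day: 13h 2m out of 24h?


Total minutes: 13×60 + 2 = 782
Day = 24×60 = 1440 minutes
Fraction = 782/1440 ≈ 0.5431
As a percentage: 782/1440 × 100 ≈ 54.31%

0.5431 (54.31%)


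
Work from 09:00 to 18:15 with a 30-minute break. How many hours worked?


8h 45m (525 minutes)

Total time = (18×60+15) - (9×60+0)
= 1095 - 540 = 555 min
Minus break: 555 - 30 = 525 min
= 8h 45m


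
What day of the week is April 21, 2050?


Thursday

Zeller's congruence:
q=21, m=4, k=50, j=20
h = (21 + ⌊13×5/5⌋ + 50 + ⌊50/4⌋ + ⌊20/4⌋ - 2×20) mod 7
= (21 + 13 + 50 + 12 + 5 - 40) mod 7
= 61 mod 7 = 5
h=5 → Thursday


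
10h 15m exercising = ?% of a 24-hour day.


Time: 615 minutes
Day: 1440 minutes
Percentage = (615/1440) × 100 ≈ 42.7%

42.7%


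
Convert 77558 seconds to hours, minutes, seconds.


Hours: 77558 ÷ 3600 = 21 remainder 1958
Minutes: 1958 ÷ 60 = 32 remainder 38
Seconds: 38

21h 32m 38s


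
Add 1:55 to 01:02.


02:57

Start: 62 minutes from midnight
Add: 115 minutes
Total: 177 minutes
Hours: 177 ÷ 60 = 2 remainder 57


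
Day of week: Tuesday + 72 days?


Start: Tuesday (index 1)
(1 + 72) mod 7
= 73 mod 7
= 3
Index 3 → Thursday

Thursday


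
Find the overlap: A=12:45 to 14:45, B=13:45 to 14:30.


45 minutes

Meeting A: 765-885 (in minutes from midnight)
Meeting B: 825-870
Overlap start = max(765, 825) = 825
Overlap end = min(885, 870) = 870
Overlap = max(0, 870 - 825) = 45 min


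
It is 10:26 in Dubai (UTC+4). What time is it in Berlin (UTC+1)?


Time difference = UTC+1 - UTC+4 = -3 hours
New hour = (10 -3) mod 24
= 7 mod 24 = 7
Minutes unchanged → 07:26

07:26


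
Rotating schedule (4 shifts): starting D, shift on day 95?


Shifts: A, B, C, D
Start: D (index 3)
Day 95: (3 + 95 - 1) mod 4
= 97 mod 4
= 1
Index 1 → shift B

Shift B


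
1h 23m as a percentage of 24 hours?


Total minutes: 1×60 + 23 = 83
Day = 24×60 = 1440 minutes
Fraction = 83/1440 ≈ 0.0576
As a percentage: 83/1440 × 100 ≈ 5.76%

0.0576 (5.76%)


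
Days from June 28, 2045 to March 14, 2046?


259 days

From June 28, 2045 to March 14, 2046
Rest of June 2045: 30 - 28 = 2
Full months: July 31, August 31, September 30, October 31, November 30, December 31, January 31, February 2046 28
Days into March 2046: 14
Total = 2 + 31 + 31 + 30 + 31 + 30 + 31 + 31 + 28 + 14 = 259 days


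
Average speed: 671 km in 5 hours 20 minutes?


Distance: 671 km
Time: 5h 20m = 320 min = 320/60 = 16/3 hours
Speed = 671 ÷ (16/3) = 671 × 3 / 16 = 2013/16 ≈ 125.8 km/h

125.8 km/h


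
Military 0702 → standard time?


Hour: 7
7 < 12 → AM

7:02 AM


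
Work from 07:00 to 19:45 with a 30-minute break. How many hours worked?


12h 15m (735 minutes)

Total time = (19×60+45) - (7×60+0)
= 1185 - 420 = 765 min
Minus break: 765 - 30 = 735 min
= 12h 15m


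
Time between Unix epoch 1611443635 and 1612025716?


582081 seconds (161.7 hours / 6.74 days)

Difference = 1612025716 - 1611443635 = 582081 seconds
In hours: 582081 / 3600 ≈ 161.7
In days: 582081 / 86400 ≈ 6.74


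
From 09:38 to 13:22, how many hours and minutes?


End time in minutes: 13×60 + 22 = 802
Start time in minutes: 9×60 + 38 = 578
Difference = 802 - 578 = 224 minutes
= 3 hours 44 minutes

3h 44m


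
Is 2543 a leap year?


Rules: divisible by 4 AND (not by 100 OR by 400)
2543 ÷ 4 = 635 remainder 3 → not divisible by 4
Not divisible by 4 → not a leap year

No


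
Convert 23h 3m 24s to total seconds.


Hours: 23 × 3600 = 82800
Minutes: 3 × 60 = 180
Seconds: 24
Total = 82800 + 180 + 24 = 83004

83004 seconds


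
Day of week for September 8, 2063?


Zeller's congruence:
q=8, m=9, k=63, j=20
h = (8 + ⌊13×10/5⌋ + 63 + ⌊63/4⌋ + ⌊20/4⌋ - 2×20) mod 7
= (8 + 26 + 63 + 15 + 5 - 40) mod 7
= 77 mod 7 = 0
h=0 → Saturday

Saturday


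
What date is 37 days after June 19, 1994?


Start: June 19, 1994
Add 37 days
June 19 → July 1: 30 - 19 + 1 = 12 days (37 - 12 = 25 left)
July 1 + 25 = July 26, 1994

July 26, 1994


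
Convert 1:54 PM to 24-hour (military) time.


13:54

Input: 1:54 PM
PM: 1 + 12 = 13


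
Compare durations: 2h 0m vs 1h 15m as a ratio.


8:5 (1.60)

Duration 1: 120 minutes
Duration 2: 75 minutes
Ratio = 120:75
GCD = 15
Simplified = 8:5
As a decimal: 8/5 = 1.60


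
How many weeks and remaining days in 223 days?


31 weeks 6 days

Weeks: 223 ÷ 7 = 31 remainder 6


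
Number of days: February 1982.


28 days

Month: February (month 2)
February: 28 or 29 (leap year)
1982 leap year? No


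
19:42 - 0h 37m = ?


19:05

Start: 1182 minutes from midnight
Subtract: 37 minutes
Remaining: 1182 - 37 = 1145
Hours: 19, Minutes: 5


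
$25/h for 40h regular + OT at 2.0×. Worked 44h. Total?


$1200.00

Regular: 40h × $25 = $1000.00
Overtime: 44 - 40 = 4h
OT pay: 4h × $25 × 2.0 = $200.00
Total = $1000.00 + $200.00 = $1200.00


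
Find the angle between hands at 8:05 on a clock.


147.5°

Hour hand = 8×30 + 5×0.5 = 242.5°
Minute hand = 5×6 = 30°
Difference = |242.5 - 30| = 212.5°
Since > 180°: 360 - 212.5 = 147.5°


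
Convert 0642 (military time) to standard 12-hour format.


Hour: 6
6 < 12 → AM

6:42 AM


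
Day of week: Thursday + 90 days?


Wednesday

Start: Thursday (index 3)
(3 + 90) mod 7
= 93 mod 7
= 2
Index 2 → Wednesday


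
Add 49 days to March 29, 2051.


Start: March 29, 2051
Add 49 days
March 29 → April 1: 31 - 29 + 1 = 3 days (49 - 3 = 46 left)
April 1 → May 1: 30 - 1 + 1 = 30 days (46 - 30 = 16 left)
May 1 + 16 = May 17, 2051

May 17, 2051


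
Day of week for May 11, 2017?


Zeller's congruence:
q=11, m=5, k=17, j=20
h = (11 + ⌊13×6/5⌋ + 17 + ⌊17/4⌋ + ⌊20/4⌋ - 2×20) mod 7
= (11 + 15 + 17 + 4 + 5 - 40) mod 7
= 12 mod 7 = 5
h=5 → Thursday

Thursday


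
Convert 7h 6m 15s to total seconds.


25575 seconds

Hours: 7 × 3600 = 25200
Minutes: 6 × 60 = 360
Seconds: 15
Total = 25200 + 360 + 15 = 25575


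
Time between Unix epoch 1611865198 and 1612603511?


738313 seconds (205.1 hours / 8.55 days)

Difference = 1612603511 - 1611865198 = 738313 seconds
In hours: 738313 / 3600 ≈ 205.1
In days: 738313 / 86400 ≈ 8.55


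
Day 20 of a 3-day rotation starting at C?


Shifts: A, B, C
Start: C (index 2)
Day 20: (2 + 20 - 1) mod 3
= 21 mod 3
= 0
Index 0 → shift A

Shift A


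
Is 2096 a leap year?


Rules: divisible by 4 AND (not by 100 OR by 400)
2096 ÷ 4 = 524 exactly → divisible by 4
2096 ÷ 100 = 20 remainder 96 → not divisible by 100
Divisible by 4 but not by 100 → leap year

Yes


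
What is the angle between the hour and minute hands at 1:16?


58.0°

Hour hand = 1×30 + 16×0.5 = 38.0°
Minute hand = 16×6 = 96°
Difference = |38.0 - 96| = 58.0°


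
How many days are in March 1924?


Month: March (month 3)
March has 31 days

31 days


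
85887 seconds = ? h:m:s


Hours: 85887 ÷ 3600 = 23 remainder 3087
Minutes: 3087 ÷ 60 = 51 remainder 27
Seconds: 27

23h 51m 27s


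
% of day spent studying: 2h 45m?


11.5%

Time: 165 minutes
Day: 1440 minutes
Percentage = (165/1440) × 100 ≈ 11.5%


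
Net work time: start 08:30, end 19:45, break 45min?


10h 30m (630 minutes)

Total time = (19×60+45) - (8×60+30)
= 1185 - 510 = 675 min
Minus break: 675 - 45 = 630 min
= 10h 30m


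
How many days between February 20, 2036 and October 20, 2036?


243 days

From February 20, 2036 to October 20, 2036
Rest of February 2036: 29 - 20 = 9
Full months: March 31, April 30, May 31, June 30, July 31, August 31, September 30
Days into October 2036: 20
Total = 9 + 31 + 30 + 31 + 30 + 31 + 31 + 30 + 20 = 243 days


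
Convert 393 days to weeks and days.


56 weeks 1 days

Weeks: 393 ÷ 7 = 56 remainder 1


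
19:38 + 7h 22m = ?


03:00 (next day)

Start: 1178 minutes from midnight
Add: 442 minutes
Total: 1620 minutes
Hours: 1620 ÷ 60 = 27 remainder 0
27 ≥ 24 → 27 - 24 = 3 (next day)


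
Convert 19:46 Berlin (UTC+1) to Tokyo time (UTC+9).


03:46 (next day)

Time difference = UTC+9 - UTC+1 = +8 hours
New hour = (19 + 8) mod 24
= 27 mod 24 = 3
Minutes unchanged → 03:46; 27 ≥ 24 → next day


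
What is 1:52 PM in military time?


13:52

Input: 1:52 PM
PM: 1 + 12 = 13


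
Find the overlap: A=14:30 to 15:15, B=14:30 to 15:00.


30 minutes

Meeting A: 870-915 (in minutes from midnight)
Meeting B: 870-900
Overlap start = max(870, 870) = 870
Overlap end = min(915, 900) = 900
Overlap = max(0, 900 - 870) = 30 min


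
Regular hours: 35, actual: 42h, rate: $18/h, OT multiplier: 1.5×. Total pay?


$819.00

Regular: 35h × $18 = $630.00
Overtime: 42 - 35 = 7h
OT pay: 7h × $18 × 1.5 = $189.00
Total = $630.00 + $189.00 = $819.00


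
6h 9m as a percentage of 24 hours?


0.2563 (25.63%)

Total minutes: 6×60 + 9 = 369
Day = 24×60 = 1440 minutes
Fraction = 369/1440 ≈ 0.2563
As a percentage: 369/1440 × 100 ≈ 25.63%


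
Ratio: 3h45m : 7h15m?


15:29 (0.52)

Duration 1: 225 minutes
Duration 2: 435 minutes
Ratio = 225:435
GCD = 15
Simplified = 15:29
As a decimal: 15/29 ≈ 0.52


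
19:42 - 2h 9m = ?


17:33

Start: 1182 minutes from midnight
Subtract: 129 minutes
Remaining: 1182 - 129 = 1053
Hours: 17, Minutes: 33


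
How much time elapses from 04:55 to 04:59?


0h 4m

End time in minutes: 4×60 + 59 = 299
Start time in minutes: 4×60 + 55 = 295
Difference = 299 - 295 = 4 minutes
= 0 hours 4 minutes


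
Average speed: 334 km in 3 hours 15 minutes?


Distance: 334 km
Time: 3h 15m = 195 min = 195/60 = 13/4 hours
Speed = 334 ÷ (13/4) = 334 × 4 / 13 = 1336/13 ≈ 102.8 km/h

102.8 km/h


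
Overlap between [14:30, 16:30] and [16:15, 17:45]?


Meeting A: 870-990 (in minutes from midnight)
Meeting B: 975-1065
Overlap start = max(870, 975) = 975
Overlap end = min(990, 1065) = 990
Overlap = max(0, 990 - 975) = 15 min

15 minutes


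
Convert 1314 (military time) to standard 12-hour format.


Hour: 13
13 - 12 = 1 → PM

1:14 PM


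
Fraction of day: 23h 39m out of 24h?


0.9854 (98.54%)

Total minutes: 23×60 + 39 = 1419
Day = 24×60 = 1440 minutes
Fraction = 1419/1440 ≈ 0.9854
As a percentage: 1419/1440 × 100 ≈ 98.54%


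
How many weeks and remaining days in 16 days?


2 weeks 2 days

Weeks: 16 ÷ 7 = 2 remainder 2


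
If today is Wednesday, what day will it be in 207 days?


Sunday

Start: Wednesday (index 2)
(2 + 207) mod 7
= 209 mod 7
= 6
Index 6 → Sunday


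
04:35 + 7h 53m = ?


Start: 275 minutes from midnight
Add: 473 minutes
Total: 748 minutes
Hours: 748 ÷ 60 = 12 remainder 28

12:28


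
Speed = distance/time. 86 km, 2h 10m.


39.7 km/h

Distance: 86 km
Time: 2h 10m = 130 min = 130/60 = 13/6 hours
Speed = 86 ÷ (13/6) = 86 × 6 / 13 = 516/13 ≈ 39.7 km/h


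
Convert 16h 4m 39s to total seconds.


Hours: 16 × 3600 = 57600
Minutes: 4 × 60 = 240
Seconds: 39
Total = 57600 + 240 + 39 = 57879

57879 seconds


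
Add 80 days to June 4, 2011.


Start: June 4, 2011
Add 80 days
June 4 → July 1: 30 - 4 + 1 = 27 days (80 - 27 = 53 left)
July 1 → August 1: 31 - 1 + 1 = 31 days (53 - 31 = 22 left)
August 1 + 22 = August 23, 2011

August 23, 2011


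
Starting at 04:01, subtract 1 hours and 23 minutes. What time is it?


Start: 241 minutes from midnight
Subtract: 83 minutes
Remaining: 241 - 83 = 158
Hours: 2, Minutes: 38

02:38


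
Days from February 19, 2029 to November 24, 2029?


From February 19, 2029 to November 24, 2029
Rest of February 2029: 28 - 19 = 9
Full months: March 31, April 30, May 31, June 30, July 31, August 31, September 30, October 31
Days into November 2029: 24
Total = 9 + 31 + 30 + 31 + 30 + 31 + 31 + 30 + 31 + 24 = 278 days

278 days


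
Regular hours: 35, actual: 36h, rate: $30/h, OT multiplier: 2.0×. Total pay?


$1110.00

Regular: 35h × $30 = $1050.00
Overtime: 36 - 35 = 1h
OT pay: 1h × $30 × 2.0 = $60.00
Total = $1050.00 + $60.00 = $1110.00


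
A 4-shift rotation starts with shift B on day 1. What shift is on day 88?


Shift A

Shifts: A, B, C, D
Start: B (index 1)
Day 88: (1 + 88 - 1) mod 4
= 88 mod 4
= 0
Index 0 → shift A


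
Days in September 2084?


30 days

Month: September (month 9)
September has 30 days


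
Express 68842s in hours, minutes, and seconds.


19h 7m 22s

Hours: 68842 ÷ 3600 = 19 remainder 442
Minutes: 442 ÷ 60 = 7 remainder 22
Seconds: 22


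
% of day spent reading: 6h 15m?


26.0%

Time: 375 minutes
Day: 1440 minutes
Percentage = (375/1440) × 100 ≈ 26.0%


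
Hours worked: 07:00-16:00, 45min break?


Total time = (16×60+0) - (7×60+0)
= 960 - 420 = 540 min
Minus break: 540 - 45 = 495 min
= 8h 15m

8h 15m (495 minutes)


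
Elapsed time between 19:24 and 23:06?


End time in minutes: 23×60 + 6 = 1386
Start time in minutes: 19×60 + 24 = 1164
Difference = 1386 - 1164 = 222 minutes
= 3 hours 42 minutes

3h 42m


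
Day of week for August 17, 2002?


Saturday

Zeller's congruence:
q=17, m=8, k=2, j=20
h = (17 + ⌊13×9/5⌋ + 2 + ⌊2/4⌋ + ⌊20/4⌋ - 2×20) mod 7
= (17 + 23 + 2 + 0 + 5 - 40) mod 7
= 7 mod 7 = 0
h=0 → Saturday


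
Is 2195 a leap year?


Rules: divisible by 4 AND (not by 100 OR by 400)
2195 ÷ 4 = 548 remainder 3 → not divisible by 4
Not divisible by 4 → not a leap year

No


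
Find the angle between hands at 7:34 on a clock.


Hour hand = 7×30 + 34×0.5 = 227.0°
Minute hand = 34×6 = 204°
Difference = |227.0 - 204| = 23.0°

23.0°


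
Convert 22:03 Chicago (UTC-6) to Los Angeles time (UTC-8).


Time difference = UTC-8 - UTC-6 = -2 hours
New hour = (22 -2) mod 24
= 20 mod 24 = 20
Minutes unchanged → 20:03

20:03


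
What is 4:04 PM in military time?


16:04

Input: 4:04 PM
PM: 4 + 12 = 16


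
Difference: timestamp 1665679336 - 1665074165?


605171 seconds (168.1 hours / 7.00 days)

Difference = 1665679336 - 1665074165 = 605171 seconds
In hours: 605171 / 3600 ≈ 168.1
In days: 605171 / 86400 ≈ 7.00


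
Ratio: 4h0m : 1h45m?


Duration 1: 240 minutes
Duration 2: 105 minutes
Ratio = 240:105
GCD = 15
Simplified = 16:7
As a decimal: 16/7 ≈ 2.29

16:7 (2.29)


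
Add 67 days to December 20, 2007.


Start: December 20, 2007
Add 67 days
December 20 → January 1: 31 - 20 + 1 = 12 days (67 - 12 = 55 left)
January 1 → February 1: 31 - 1 + 1 = 31 days (55 - 31 = 24 left)
February 1 + 24 = February 25, 2008

February 25, 2008


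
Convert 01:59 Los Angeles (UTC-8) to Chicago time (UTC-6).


Time difference = UTC-6 - UTC-8 = +2 hours
New hour = (1 + 2) mod 24
= 3 mod 24 = 3
Minutes unchanged → 03:59

03:59


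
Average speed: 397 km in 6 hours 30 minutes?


61.1 km/h

Distance: 397 km
Time: 6h 30m = 390 min = 390/60 = 13/2 hours
Speed = 397 ÷ (13/2) = 397 × 2 / 13 = 794/13 ≈ 61.1 km/h


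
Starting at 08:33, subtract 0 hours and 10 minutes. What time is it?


Start: 513 minutes from midnight
Subtract: 10 minutes
Remaining: 513 - 10 = 503
Hours: 8, Minutes: 23

08:23


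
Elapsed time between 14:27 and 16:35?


End time in minutes: 16×60 + 35 = 995
Start time in minutes: 14×60 + 27 = 867
Difference = 995 - 867 = 128 minutes
= 2 hours 8 minutes

2h 8m


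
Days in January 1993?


31 days

Month: January (month 1)
January has 31 days


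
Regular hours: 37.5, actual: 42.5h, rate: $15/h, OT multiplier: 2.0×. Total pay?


$712.50

Regular: 37.5h × $15 = $562.50
Overtime: 42.5 - 37.5 = 5.0h
OT pay: 5.0h × $15 × 2.0 = $150.00
Total = $562.50 + $150.00 = $712.50


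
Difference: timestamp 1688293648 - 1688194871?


Difference = 1688293648 - 1688194871 = 98777 seconds
In hours: 98777 / 3600 ≈ 27.4
In days: 98777 / 86400 ≈ 1.14

98777 seconds (27.4 hours / 1.14 days)


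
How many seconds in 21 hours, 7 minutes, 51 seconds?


Hours: 21 × 3600 = 75600
Minutes: 7 × 60 = 420
Seconds: 51
Total = 75600 + 420 + 51 = 76071

76071 seconds


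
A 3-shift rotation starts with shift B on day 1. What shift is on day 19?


Shifts: A, B, C
Start: B (index 1)
Day 19: (1 + 19 - 1) mod 3
= 19 mod 3
= 1
Index 1 → shift B

Shift B


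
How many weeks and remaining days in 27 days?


3 weeks 6 days

Weeks: 27 ÷ 7 = 3 remainder 6


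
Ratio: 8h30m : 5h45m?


Duration 1: 510 minutes
Duration 2: 345 minutes
Ratio = 510:345
GCD = 15
Simplified = 34:23
As a decimal: 34/23 ≈ 1.48

34:23 (1.48)


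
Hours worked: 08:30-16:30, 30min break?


Total time = (16×60+30) - (8×60+30)
= 990 - 510 = 480 min
Minus break: 480 - 30 = 450 min
= 7h 30m

7h 30m (450 minutes)


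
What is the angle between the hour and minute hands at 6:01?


174.5°

Hour hand = 6×30 + 1×0.5 = 180.5°
Minute hand = 1×6 = 6°
Difference = |180.5 - 6| = 174.5°


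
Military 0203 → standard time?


2:03 AM

Hour: 2
2 < 12 → AM


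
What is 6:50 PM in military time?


18:50

Input: 6:50 PM
PM: 6 + 12 = 18


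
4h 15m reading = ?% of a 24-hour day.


17.7%

Time: 255 minutes
Day: 1440 minutes
Percentage = (255/1440) × 100 ≈ 17.7%


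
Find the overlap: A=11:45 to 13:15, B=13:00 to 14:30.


Meeting A: 705-795 (in minutes from midnight)
Meeting B: 780-870
Overlap start = max(705, 780) = 780
Overlap end = min(795, 870) = 795
Overlap = max(0, 795 - 780) = 15 min

15 minutes


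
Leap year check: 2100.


No

Rules: divisible by 4 AND (not by 100 OR by 400)
2100 ÷ 4 = 525 exactly → divisible by 4
2100 ÷ 100 = 21 exactly → divisible by 100
2100 ÷ 400 = 5 remainder 100 → not divisible by 400
Divisible by 100 but not by 400 → not a leap year


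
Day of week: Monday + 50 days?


Start: Monday (index 0)
(0 + 50) mod 7
= 50 mod 7
= 1
Index 1 → Tuesday

Tuesday


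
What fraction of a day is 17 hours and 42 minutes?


Total minutes: 17×60 + 42 = 1062
Day = 24×60 = 1440 minutes
Fraction = 1062/1440 = 0.7375
As a percentage: 1062/1440 × 100 = 73.75%

0.7375 (73.75%)


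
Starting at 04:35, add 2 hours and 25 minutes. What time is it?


Start: 275 minutes from midnight
Add: 145 minutes
Total: 420 minutes
Hours: 420 ÷ 60 = 7 remainder 0

07:00


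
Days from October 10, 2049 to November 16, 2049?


37 days

From October 10, 2049 to November 16, 2049
Rest of October 2049: 31 - 10 = 21
Days into November 2049: 16
Total = 21 + 16 = 37 days


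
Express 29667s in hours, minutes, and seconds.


Hours: 29667 ÷ 3600 = 8 remainder 867
Minutes: 867 ÷ 60 = 14 remainder 27
Seconds: 27

8h 14m 27s


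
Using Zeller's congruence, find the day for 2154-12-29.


Sunday

Zeller's congruence:
q=29, m=12, k=54, j=21
h = (29 + ⌊13×13/5⌋ + 54 + ⌊54/4⌋ + ⌊21/4⌋ - 2×21) mod 7
= (29 + 33 + 54 + 13 + 5 - 42) mod 7
= 92 mod 7 = 1
h=1 → Sunday


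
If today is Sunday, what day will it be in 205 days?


Start: Sunday (index 6)
(6 + 205) mod 7
= 211 mod 7
= 1
Index 1 → Tuesday

Tuesday


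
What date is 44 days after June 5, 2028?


July 19, 2028

Start: June 5, 2028
Add 44 days
June 5 → July 1: 30 - 5 + 1 = 26 days (44 - 26 = 18 left)
July 1 + 18 = July 19, 2028


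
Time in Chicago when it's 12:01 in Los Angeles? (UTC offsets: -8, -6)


Time difference = UTC-6 - UTC-8 = +2 hours
New hour = (12 + 2) mod 24
= 14 mod 24 = 14
Minutes unchanged → 14:01

14:01


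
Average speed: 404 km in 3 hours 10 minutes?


127.6 km/h

Distance: 404 km
Time: 3h 10m = 190 min = 190/60 = 19/6 hours
Speed = 404 ÷ (19/6) = 404 × 6 / 19 = 2424/19 ≈ 127.6 km/h


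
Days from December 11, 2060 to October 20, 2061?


313 days

From December 11, 2060 to October 20, 2061
Rest of December 2060: 31 - 11 = 20
Full months: January 31, February 2061 28, March 31, April 30, May 31, June 30, July 31, August 31, September 30
Days into October 2061: 20
Total = 20 + 31 + 28 + 31 + 30 + 31 + 30 + 31 + 31 + 30 + 20 = 313 days


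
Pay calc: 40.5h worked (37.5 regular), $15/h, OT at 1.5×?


$630.00

Regular: 37.5h × $15 = $562.50
Overtime: 40.5 - 37.5 = 3.0h
OT pay: 3.0h × $15 × 1.5 = $67.50
Total = $562.50 + $67.50 = $630.00


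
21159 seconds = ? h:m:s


5h 52m 39s

Hours: 21159 ÷ 3600 = 5 remainder 3159
Minutes: 3159 ÷ 60 = 52 remainder 39
Seconds: 39


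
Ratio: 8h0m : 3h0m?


8:3 (2.67)

Duration 1: 480 minutes
Duration 2: 180 minutes
Ratio = 480:180
GCD = 60
Simplified = 8:3
As a decimal: 8/3 ≈ 2.67


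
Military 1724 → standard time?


5:24 PM

Hour: 17
17 - 12 = 5 → PM


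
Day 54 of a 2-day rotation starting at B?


Shifts: A, B
Start: B (index 1)
Day 54: (1 + 54 - 1) mod 2
= 54 mod 2
= 0
Index 0 → shift A

Shift A


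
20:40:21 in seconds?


74421 seconds

Hours: 20 × 3600 = 72000
Minutes: 40 × 60 = 2400
Seconds: 21
Total = 72000 + 2400 + 21 = 74421


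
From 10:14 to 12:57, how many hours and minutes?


2h 43m

End time in minutes: 12×60 + 57 = 777
Start time in minutes: 10×60 + 14 = 614
Difference = 777 - 614 = 163 minutes
= 2 hours 43 minutes


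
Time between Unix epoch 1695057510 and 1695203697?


146187 seconds (40.6 hours / 1.69 days)

Difference = 1695203697 - 1695057510 = 146187 seconds
In hours: 146187 / 3600 ≈ 40.6
In days: 146187 / 86400 ≈ 1.69


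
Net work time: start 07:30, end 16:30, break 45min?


8h 15m (495 minutes)

Total time = (16×60+30) - (7×60+30)
= 990 - 450 = 540 min
Minus break: 540 - 45 = 495 min
= 8h 15m


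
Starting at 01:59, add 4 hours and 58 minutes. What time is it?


Start: 119 minutes from midnight
Add: 298 minutes
Total: 417 minutes
Hours: 417 ÷ 60 = 6 remainder 57

06:57


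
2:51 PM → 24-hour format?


Input: 2:51 PM
PM: 2 + 12 = 14

14:51


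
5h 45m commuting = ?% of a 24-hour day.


Time: 345 minutes
Day: 1440 minutes
Percentage = (345/1440) × 100 ≈ 24.0%

24.0%


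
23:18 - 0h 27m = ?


22:51

Start: 1398 minutes from midnight
Subtract: 27 minutes
Remaining: 1398 - 27 = 1371
Hours: 22, Minutes: 51


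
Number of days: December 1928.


31 days

Month: December (month 12)
December has 31 days


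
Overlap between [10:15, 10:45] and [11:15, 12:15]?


Meeting A: 615-645 (in minutes from midnight)
Meeting B: 675-735
Overlap start = max(615, 675) = 675
Overlap end = min(645, 735) = 645
Overlap = max(0, 645 - 675) = 0 min

0 minutes


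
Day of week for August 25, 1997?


Monday

Zeller's congruence:
q=25, m=8, k=97, j=19
h = (25 + ⌊13×9/5⌋ + 97 + ⌊97/4⌋ + ⌊19/4⌋ - 2×19) mod 7
= (25 + 23 + 97 + 24 + 4 - 38) mod 7
= 135 mod 7 = 2
h=2 → Monday


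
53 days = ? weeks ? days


Weeks: 53 ÷ 7 = 7 remainder 4

7 weeks 4 days


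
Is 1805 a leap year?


Rules: divisible by 4 AND (not by 100 OR by 400)
1805 ÷ 4 = 451 remainder 1 → not divisible by 4
Not divisible by 4 → not a leap year

No


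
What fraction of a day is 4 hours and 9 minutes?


0.1729 (17.29%)

Total minutes: 4×60 + 9 = 249
Day = 24×60 = 1440 minutes
Fraction = 249/1440 ≈ 0.1729
As a percentage: 249/1440 × 100 ≈ 17.29%


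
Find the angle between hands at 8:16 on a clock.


152.0°

Hour hand = 8×30 + 16×0.5 = 248.0°
Minute hand = 16×6 = 96°
Difference = |248.0 - 96| = 152.0°


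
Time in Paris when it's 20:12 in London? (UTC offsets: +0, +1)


21:12

Time difference = UTC+1 - UTC+0 = +1 hours
New hour = (20 + 1) mod 24
= 21 mod 24 = 21
Minutes unchanged → 21:12


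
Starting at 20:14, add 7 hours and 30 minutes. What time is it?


03:44 (next day)

Start: 1214 minutes from midnight
Add: 450 minutes
Total: 1664 minutes
Hours: 1664 ÷ 60 = 27 remainder 44
27 ≥ 24 → 27 - 24 = 3 (next day)


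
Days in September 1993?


Month: September (month 9)
September has 30 days

30 days


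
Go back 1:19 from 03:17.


01:58

Start: 197 minutes from midnight
Subtract: 79 minutes
Remaining: 197 - 79 = 118
Hours: 1, Minutes: 58


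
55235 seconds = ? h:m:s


15h 20m 35s

Hours: 55235 ÷ 3600 = 15 remainder 1235
Minutes: 1235 ÷ 60 = 20 remainder 35
Seconds: 35


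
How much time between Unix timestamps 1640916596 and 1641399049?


Difference = 1641399049 - 1640916596 = 482453 seconds
In hours: 482453 / 3600 ≈ 134.0
In days: 482453 / 86400 ≈ 5.58

482453 seconds (134.0 hours / 5.58 days)


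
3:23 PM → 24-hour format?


Input: 3:23 PM
PM: 3 + 12 = 15

15:23


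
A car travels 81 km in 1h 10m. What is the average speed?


69.4 km/h

Distance: 81 km
Time: 1h 10m = 70 min = 70/60 = 7/6 hours
Speed = 81 ÷ (7/6) = 81 × 6 / 7 = 486/7 ≈ 69.4 km/h


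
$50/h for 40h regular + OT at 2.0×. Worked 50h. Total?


$3000.00

Regular: 40h × $50 = $2000.00
Overtime: 50 - 40 = 10h
OT pay: 10h × $50 × 2.0 = $1000.00
Total = $2000.00 + $1000.00 = $3000.00


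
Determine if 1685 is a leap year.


No

Rules: divisible by 4 AND (not by 100 OR by 400)
1685 ÷ 4 = 421 remainder 1 → not divisible by 4
Not divisible by 4 → not a leap year
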